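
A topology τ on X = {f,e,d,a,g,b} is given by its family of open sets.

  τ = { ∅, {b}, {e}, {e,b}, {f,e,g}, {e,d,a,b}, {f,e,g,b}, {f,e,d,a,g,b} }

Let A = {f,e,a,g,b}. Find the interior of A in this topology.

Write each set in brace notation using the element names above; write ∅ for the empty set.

opens ⊆ A: ∅, {e}, {b}, {e,b}, {f,e,g}, {f,e,g,b}; union → int = {f,e,g,b}

{f,e,g,b}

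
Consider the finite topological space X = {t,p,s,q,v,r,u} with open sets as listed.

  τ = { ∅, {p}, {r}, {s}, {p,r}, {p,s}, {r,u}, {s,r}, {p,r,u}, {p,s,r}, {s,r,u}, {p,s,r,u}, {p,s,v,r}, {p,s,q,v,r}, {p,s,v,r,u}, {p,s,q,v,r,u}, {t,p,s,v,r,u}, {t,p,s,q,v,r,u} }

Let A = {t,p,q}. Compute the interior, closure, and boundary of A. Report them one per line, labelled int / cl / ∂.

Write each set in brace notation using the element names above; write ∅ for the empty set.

open subsets of A: ∅, {p}; so int(A) = {p}
closure: X∖int(X∖A) = X∖{s,r,u} = {t,p,q,v}
∂A = {t,p,q,v} minus {p} = {t,q,v}

int(A) = {p}
cl(A)  = {t,p,q,v}
∂A     = {t,q,v}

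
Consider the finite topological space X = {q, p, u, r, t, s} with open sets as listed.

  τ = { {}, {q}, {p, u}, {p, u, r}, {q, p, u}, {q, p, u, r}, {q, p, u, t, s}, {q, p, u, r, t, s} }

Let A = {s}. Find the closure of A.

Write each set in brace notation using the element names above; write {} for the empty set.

X∖A={q, p, u, r, t}, int(X∖A)={q, p, u, r}, hence cl(A)={t, s}

{t, s}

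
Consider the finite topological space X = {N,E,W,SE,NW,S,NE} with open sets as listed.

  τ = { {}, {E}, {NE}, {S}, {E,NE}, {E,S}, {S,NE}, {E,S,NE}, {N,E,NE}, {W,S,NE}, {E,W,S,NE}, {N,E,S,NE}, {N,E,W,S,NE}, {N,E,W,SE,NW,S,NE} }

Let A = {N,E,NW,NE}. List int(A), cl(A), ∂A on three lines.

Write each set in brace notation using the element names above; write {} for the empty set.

opens ⊆ A: {}, {E}, {NE}, {E,NE}, {N,E,NE}; union → int = {N,E,NE}
complement {W,SE,S}; its interior {S}; cl(A) = X∖{S} = {N,E,W,SE,NW,NE}
boundary = {N,E,W,SE,NW,NE} ∖ {N,E,NE} = {W,SE,NW}

int(A) = {N,E,NE}
cl(A)  = {N,E,W,SE,NW,NE}
∂A     = {W,SE,NW}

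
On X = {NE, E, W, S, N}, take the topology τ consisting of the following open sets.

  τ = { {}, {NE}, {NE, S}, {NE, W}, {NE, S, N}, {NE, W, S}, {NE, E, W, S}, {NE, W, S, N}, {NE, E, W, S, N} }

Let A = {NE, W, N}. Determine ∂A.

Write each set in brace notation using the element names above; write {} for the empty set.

opens ⊆ A: {}, {NE}, {NE, W}; union → int = {NE, W}
complement {E, S}; its interior {}; cl(A) = X∖{} = {NE, E, W, S, N}
boundary = {NE, E, W, S, N} ∖ {NE, W} = {E, S, N}

{E, S, N}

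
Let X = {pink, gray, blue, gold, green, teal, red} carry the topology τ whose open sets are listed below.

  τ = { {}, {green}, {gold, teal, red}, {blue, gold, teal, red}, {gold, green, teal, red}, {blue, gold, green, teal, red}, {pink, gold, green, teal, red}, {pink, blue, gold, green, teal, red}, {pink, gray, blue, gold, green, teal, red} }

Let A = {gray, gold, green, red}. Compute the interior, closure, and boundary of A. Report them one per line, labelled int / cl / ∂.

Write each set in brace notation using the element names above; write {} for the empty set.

interior: largest open inside A is {green} (from {}, {green})
cl via duality: int({pink, blue, teal}) = {}, so X∖{} = {pink, gray, blue, gold, green, teal, red}
cl∖int = {pink, gray, blue, gold, teal, red}

int(A) = {green}
cl(A)  = {pink, gray, blue, gold, green, teal, red}
∂A     = {pink, gray, blue, gold, teal, red}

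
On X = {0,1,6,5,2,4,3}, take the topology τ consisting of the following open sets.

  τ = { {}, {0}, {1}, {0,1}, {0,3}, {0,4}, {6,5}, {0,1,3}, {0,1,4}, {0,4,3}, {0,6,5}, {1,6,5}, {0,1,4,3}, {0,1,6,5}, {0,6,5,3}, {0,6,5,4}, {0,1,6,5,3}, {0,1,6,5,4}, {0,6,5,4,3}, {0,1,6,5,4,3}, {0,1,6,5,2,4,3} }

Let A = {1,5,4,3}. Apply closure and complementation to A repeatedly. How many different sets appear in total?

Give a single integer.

12

complement {0,6,2}; its interior {0}; cl(A) = X∖{0} = {1,6,5,2,4,3}
With k = closure, c = complement:
  1. A     = {1,5,4,3}
  2. kA    = {1,6,5,2,4,3}
  3. cA    = {0,6,2}
  4. ckA   = {0}
  5. kcA   = {0,6,5,2,4,3}
  6. kckA  = {0,2,4,3}
  7. ckcA  = {1}
  8. ckckA = {1,6,5}
  9. kckcA = {1,2}
  10. kckckA = {1,6,5,2}
  11. ckckcA = {0,6,5,4,3}
  12. ckckckA = {0,4,3}
k, c of each give nothing new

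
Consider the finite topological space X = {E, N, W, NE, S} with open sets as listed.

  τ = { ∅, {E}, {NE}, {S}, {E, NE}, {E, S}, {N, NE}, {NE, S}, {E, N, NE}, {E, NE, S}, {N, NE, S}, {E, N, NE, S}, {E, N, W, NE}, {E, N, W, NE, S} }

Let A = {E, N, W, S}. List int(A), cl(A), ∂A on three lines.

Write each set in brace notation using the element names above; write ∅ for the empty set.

U open, U⊆A: ∅, {S}, {E}, {E, S}. int(A) = ⋃ = {E, S}
X∖A={NE}, int(X∖A)={NE}, hence cl(A)={E, N, W, S}
∂A: remove int from cl → {N, W}

int(A) = {E, S}
cl(A)  = {E, N, W, S}
∂A     = {N, W}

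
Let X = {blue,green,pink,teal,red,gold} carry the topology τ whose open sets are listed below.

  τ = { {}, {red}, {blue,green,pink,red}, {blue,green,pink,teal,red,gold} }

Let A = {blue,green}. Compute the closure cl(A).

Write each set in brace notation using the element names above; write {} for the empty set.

{blue,green,pink,teal,gold}

complement {pink,teal,red,gold}; its interior {red}; cl(A) = X∖{red} = {blue,green,pink,teal,gold}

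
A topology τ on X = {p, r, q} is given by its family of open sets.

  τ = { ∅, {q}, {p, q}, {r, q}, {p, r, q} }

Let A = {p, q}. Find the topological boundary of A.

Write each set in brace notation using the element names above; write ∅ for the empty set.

interior: largest open inside A is {p, q} (from ∅, {q}, {p, q})
cl via duality: int({r}) = ∅, so X∖∅ = {p, r, q}
cl∖int = {r}

{r}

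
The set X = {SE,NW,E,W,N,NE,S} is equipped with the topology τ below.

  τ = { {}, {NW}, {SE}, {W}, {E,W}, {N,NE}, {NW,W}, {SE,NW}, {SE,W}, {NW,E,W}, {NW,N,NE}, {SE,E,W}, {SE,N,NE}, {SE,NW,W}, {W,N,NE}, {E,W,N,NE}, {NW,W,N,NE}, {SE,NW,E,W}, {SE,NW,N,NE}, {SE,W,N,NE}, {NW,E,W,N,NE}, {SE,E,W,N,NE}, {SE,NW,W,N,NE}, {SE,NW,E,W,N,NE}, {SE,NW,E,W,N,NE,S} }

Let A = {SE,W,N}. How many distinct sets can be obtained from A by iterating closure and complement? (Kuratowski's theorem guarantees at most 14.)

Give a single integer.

12

complement {NW,E,NE,S}; its interior {NW}; cl(A) = X∖{NW} = {SE,E,W,N,NE,S}
With k = closure, c = complement:
  1. A     = {SE,W,N}
  2. kA    = {SE,E,W,N,NE,S}
  3. cA    = {NW,E,NE,S}
  4. ckA   = {NW}
  5. kcA   = {NW,E,N,NE,S}
  6. kckA  = {NW,S}
  7. ckcA  = {SE,W}
  8. ckckA = {SE,E,W,N,NE}
  9. kckcA = {SE,E,W,S}
  10. ckckcA = {NW,N,NE}
  11. kckckcA = {NW,N,NE,S}
  12. ckckckcA = {SE,E,W}
k, c of each give nothing new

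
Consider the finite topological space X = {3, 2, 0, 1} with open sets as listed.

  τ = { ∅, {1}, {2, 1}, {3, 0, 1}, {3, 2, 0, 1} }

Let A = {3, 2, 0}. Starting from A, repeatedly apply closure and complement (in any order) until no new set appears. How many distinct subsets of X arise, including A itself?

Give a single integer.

closure: X∖int(X∖A) = X∖{1} = {3, 2, 0}
Let k=closure and c=complement:
  1. A     = {3, 2, 0}
  2. cA    = {1}
  3. kcA   = {3, 2, 0, 1}
  4. ckcA  = ∅
— saturated at 4

4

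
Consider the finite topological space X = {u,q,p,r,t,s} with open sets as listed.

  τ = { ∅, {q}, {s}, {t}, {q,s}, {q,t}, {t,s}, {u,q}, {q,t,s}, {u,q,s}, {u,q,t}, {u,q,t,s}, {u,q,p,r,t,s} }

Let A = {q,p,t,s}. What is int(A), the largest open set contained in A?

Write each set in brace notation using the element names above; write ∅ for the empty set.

open subsets of A: ∅, {t}, {q}, {s}, {q,s}, {q,t}, {t,s}, {q,t,s}; so int(A) = {q,t,s}

{q,t,s}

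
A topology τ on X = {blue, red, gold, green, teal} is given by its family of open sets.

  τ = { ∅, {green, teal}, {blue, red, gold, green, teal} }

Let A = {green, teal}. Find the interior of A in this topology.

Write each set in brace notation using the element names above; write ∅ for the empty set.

interior: largest open inside A is {green, teal} (from ∅, {green, teal})

{green, teal}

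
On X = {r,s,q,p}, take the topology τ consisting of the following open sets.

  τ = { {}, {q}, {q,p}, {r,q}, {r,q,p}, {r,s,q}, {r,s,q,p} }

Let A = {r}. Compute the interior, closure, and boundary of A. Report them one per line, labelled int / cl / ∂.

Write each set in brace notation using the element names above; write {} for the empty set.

interior: largest open inside A is {} (from {})
cl via duality: int({s,q,p}) = {q,p}, so X∖{q,p} = {r,s}
cl∖int = {r,s}

int(A) = {}
cl(A)  = {r,s}
∂A     = {r,s}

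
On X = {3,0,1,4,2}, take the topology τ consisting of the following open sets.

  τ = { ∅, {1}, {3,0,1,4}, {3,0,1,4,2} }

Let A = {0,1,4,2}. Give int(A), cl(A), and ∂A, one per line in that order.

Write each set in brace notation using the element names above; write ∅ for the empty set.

int(A) = {1}
cl(A)  = {3,0,1,4,2}
∂A     = {3,0,4,2}

opens ⊆ A: ∅, {1}; union → int = {1}
complement {3}; its interior ∅; cl(A) = X∖∅ = {3,0,1,4,2}
boundary = {3,0,1,4,2} ∖ {1} = {3,0,4,2}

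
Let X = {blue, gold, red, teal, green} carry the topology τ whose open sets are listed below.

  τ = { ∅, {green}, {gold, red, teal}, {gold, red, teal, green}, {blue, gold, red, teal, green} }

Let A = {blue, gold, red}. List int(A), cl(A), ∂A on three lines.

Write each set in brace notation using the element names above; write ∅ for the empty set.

interior: largest open inside A is ∅ (from ∅)
cl via duality: int({teal, green}) = {green}, so X∖{green} = {blue, gold, red, teal}
cl∖int = {blue, gold, red, teal}

int(A) = ∅
cl(A)  = {blue, gold, red, teal}
∂A     = {blue, gold, red, teal}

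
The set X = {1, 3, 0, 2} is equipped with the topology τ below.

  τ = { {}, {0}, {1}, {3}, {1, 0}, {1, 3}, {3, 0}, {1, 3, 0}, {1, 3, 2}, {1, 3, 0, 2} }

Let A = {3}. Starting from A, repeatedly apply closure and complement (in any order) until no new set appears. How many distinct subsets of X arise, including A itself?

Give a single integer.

4

complement {1, 0, 2}; its interior {1, 0}; cl(A) = X∖{1, 0} = {3, 2}
With k = closure, c = complement:
  1. A     = {3}
  2. kA    = {3, 2}
  3. cA    = {1, 0, 2}
  4. ckA   = {1, 0}
k, c of each give nothing new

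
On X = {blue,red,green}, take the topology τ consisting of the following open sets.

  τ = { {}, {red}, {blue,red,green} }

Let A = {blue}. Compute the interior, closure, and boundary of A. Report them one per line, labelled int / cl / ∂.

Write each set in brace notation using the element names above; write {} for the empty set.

U open, U⊆A: {}. int(A) = ⋃ = {}
X∖A={red,green}, int(X∖A)={red}, hence cl(A)={blue,green}
∂A: remove int from cl → {blue,green}

int(A) = {}
cl(A)  = {blue,green}
∂A     = {blue,green}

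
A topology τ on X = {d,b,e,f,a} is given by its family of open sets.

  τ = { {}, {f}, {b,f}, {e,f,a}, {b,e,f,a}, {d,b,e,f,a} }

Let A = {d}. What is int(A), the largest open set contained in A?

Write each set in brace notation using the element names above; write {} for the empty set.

opens ⊆ A: {}; union → int = {}

{}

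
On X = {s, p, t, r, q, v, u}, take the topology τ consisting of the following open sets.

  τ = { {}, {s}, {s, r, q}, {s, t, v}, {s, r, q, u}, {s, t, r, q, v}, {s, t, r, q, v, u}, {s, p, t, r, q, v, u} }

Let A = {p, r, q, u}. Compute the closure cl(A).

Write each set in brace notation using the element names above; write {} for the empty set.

{p, r, q, u}

closure: X∖int(X∖A) = X∖{s, t, v} = {p, r, q, u}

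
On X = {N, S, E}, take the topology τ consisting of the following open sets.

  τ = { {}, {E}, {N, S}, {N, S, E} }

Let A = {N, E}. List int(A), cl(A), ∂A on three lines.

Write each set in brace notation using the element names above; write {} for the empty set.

opens ⊆ A: {}, {E}; union → int = {E}
complement {S}; its interior {}; cl(A) = X∖{} = {N, S, E}
boundary = {N, S, E} ∖ {E} = {N, S}

int(A) = {E}
cl(A)  = {N, S, E}
∂A     = {N, S}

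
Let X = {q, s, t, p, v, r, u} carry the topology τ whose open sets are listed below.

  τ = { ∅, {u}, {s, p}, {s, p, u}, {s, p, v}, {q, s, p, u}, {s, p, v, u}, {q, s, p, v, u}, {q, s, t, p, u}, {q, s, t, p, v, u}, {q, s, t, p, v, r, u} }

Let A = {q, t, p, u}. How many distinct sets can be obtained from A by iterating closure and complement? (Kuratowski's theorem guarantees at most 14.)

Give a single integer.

X∖A={s, v, r}, int(X∖A)=∅, hence cl(A)={q, s, t, p, v, r, u}
Orbit (k=closure, c=complement):
  1. A     = {q, t, p, u}
  2. kA    = {q, s, t, p, v, r, u}
  3. cA    = {s, v, r}
  4. ckA   = ∅
  5. kcA   = {q, s, t, p, v, r}
  6. ckcA  = {u}
  7. kckcA = {q, t, r, u}
  8. ckckcA = {s, p, v}
(closed under both — stop)

8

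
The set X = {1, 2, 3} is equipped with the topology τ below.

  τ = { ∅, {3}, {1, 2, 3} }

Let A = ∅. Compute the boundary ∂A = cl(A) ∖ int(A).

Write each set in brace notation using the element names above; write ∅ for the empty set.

∅

U open, U⊆A: ∅. int(A) = ⋃ = ∅
X∖A={1, 2, 3}, int(X∖A)={1, 2, 3}, hence cl(A)=∅
∂A: remove int from cl → ∅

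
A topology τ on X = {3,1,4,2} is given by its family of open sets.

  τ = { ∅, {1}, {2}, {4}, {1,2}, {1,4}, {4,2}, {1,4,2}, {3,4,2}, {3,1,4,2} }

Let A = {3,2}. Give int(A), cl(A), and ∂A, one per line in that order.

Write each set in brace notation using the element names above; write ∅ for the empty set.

int(A) = {2}
cl(A)  = {3,2}
∂A     = {3}

opens ⊆ A: ∅, {2}; union → int = {2}
complement {1,4}; its interior {1,4}; cl(A) = X∖{1,4} = {3,2}
boundary = {3,2} ∖ {2} = {3}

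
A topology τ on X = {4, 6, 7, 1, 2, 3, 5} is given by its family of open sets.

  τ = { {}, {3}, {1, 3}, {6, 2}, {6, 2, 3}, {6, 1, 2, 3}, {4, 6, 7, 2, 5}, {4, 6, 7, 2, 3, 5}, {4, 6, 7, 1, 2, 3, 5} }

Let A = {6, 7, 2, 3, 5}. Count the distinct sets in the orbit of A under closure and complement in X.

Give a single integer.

complement {4, 1}; its interior {}; cl(A) = X∖{} = {4, 6, 7, 1, 2, 3, 5}
With k = closure, c = complement:
  1. A     = {6, 7, 2, 3, 5}
  2. kA    = {4, 6, 7, 1, 2, 3, 5}
  3. cA    = {4, 1}
  4. ckA   = {}
  5. kcA   = {4, 7, 1, 5}
  6. ckcA  = {6, 2, 3}
k, c of each give nothing new

6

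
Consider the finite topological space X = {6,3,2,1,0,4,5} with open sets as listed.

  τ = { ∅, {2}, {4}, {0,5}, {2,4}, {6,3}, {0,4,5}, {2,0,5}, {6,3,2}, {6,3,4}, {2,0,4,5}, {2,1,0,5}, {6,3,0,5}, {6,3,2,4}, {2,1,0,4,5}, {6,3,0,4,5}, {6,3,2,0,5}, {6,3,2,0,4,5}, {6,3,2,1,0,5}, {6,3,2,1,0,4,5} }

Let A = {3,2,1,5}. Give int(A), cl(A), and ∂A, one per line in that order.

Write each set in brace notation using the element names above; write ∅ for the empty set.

interior: largest open inside A is {2} (from ∅, {2})
cl via duality: int({6,0,4}) = {4}, so X∖{4} = {6,3,2,1,0,5}
cl∖int = {6,3,1,0,5}

int(A) = {2}
cl(A)  = {6,3,2,1,0,5}
∂A     = {6,3,1,0,5}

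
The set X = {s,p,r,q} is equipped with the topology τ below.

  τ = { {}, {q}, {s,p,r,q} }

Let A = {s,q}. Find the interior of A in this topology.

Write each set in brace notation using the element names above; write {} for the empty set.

opens ⊆ A: {}, {q}; union → int = {q}

{q}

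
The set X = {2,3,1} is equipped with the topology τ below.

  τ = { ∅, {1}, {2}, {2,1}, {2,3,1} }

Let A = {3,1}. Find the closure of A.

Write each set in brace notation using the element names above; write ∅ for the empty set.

{3,1}

complement {2}; its interior {2}; cl(A) = X∖{2} = {3,1}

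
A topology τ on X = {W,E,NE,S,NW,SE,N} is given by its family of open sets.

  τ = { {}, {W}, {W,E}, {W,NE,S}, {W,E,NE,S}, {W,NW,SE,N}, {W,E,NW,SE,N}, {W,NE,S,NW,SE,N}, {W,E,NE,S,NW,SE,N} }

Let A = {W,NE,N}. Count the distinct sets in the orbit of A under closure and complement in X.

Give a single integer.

complement {E,S,NW,SE}; its interior {}; cl(A) = X∖{} = {W,E,NE,S,NW,SE,N}
With k = closure, c = complement:
  1. A     = {W,NE,N}
  2. kA    = {W,E,NE,S,NW,SE,N}
  3. cA    = {E,S,NW,SE}
  4. ckA   = {}
  5. kcA   = {E,NE,S,NW,SE,N}
  6. ckcA  = {W}
k, c of each give nothing new

6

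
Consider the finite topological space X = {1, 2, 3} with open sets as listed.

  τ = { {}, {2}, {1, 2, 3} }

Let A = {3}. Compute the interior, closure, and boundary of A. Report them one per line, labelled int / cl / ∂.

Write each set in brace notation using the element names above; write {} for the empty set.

interior: largest open inside A is {} (from {})
cl via duality: int({1, 2}) = {2}, so X∖{2} = {1, 3}
cl∖int = {1, 3}

int(A) = {}
cl(A)  = {1, 3}
∂A     = {1, 3}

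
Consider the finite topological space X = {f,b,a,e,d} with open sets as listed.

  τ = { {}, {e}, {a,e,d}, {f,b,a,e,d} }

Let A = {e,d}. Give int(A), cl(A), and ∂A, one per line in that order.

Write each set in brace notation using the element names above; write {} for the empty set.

int(A) = {e}
cl(A)  = {f,b,a,e,d}
∂A     = {f,b,a,d}

interior: largest open inside A is {e} (from {}, {e})
cl via duality: int({f,b,a}) = {}, so X∖{} = {f,b,a,e,d}
cl∖int = {f,b,a,d}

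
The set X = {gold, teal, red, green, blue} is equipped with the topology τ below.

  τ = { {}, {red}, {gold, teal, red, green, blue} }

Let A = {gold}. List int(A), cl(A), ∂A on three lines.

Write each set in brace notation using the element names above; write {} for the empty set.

int(A) = {}
cl(A)  = {gold, teal, green, blue}
∂A     = {gold, teal, green, blue}

interior: largest open inside A is {} (from {})
cl via duality: int({teal, red, green, blue}) = {red}, so X∖{red} = {gold, teal, green, blue}
cl∖int = {gold, teal, green, blue}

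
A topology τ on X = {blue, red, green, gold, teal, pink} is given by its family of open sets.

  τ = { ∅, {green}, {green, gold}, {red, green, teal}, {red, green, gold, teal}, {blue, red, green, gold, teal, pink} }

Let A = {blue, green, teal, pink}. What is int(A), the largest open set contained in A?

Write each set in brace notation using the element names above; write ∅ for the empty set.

interior: largest open inside A is {green} (from ∅, {green})

{green}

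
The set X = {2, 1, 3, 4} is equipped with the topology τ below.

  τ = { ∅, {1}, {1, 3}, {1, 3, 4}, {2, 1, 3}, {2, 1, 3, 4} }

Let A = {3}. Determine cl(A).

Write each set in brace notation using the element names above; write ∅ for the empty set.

{2, 3, 4}

complement {2, 1, 4}; its interior {1}; cl(A) = X∖{1} = {2, 3, 4}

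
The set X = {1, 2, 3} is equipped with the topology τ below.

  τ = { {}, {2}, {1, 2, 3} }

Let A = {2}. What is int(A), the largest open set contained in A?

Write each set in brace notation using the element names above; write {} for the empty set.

interior: largest open inside A is {2} (from {}, {2})

{2}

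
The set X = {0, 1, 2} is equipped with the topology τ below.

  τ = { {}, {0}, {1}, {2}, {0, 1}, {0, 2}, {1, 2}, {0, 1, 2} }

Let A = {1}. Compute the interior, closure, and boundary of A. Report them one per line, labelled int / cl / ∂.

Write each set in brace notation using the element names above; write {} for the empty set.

int(A) = {1}
cl(A)  = {1}
∂A     = {}

interior: largest open inside A is {1} (from {}, {1})
cl via duality: int({0, 2}) = {0, 2}, so X∖{0, 2} = {1}
cl∖int = {}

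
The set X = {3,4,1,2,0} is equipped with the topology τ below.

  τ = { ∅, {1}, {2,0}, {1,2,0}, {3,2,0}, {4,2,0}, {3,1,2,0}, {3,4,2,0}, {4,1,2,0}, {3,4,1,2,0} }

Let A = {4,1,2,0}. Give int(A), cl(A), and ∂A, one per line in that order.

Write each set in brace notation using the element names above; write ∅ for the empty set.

open subsets of A: ∅, {1}, {2,0}, {4,2,0}, {1,2,0}, {4,1,2,0}; so int(A) = {4,1,2,0}
closure: X∖int(X∖A) = X∖∅ = {3,4,1,2,0}
∂A = {3,4,1,2,0} minus {4,1,2,0} = {3}

int(A) = {4,1,2,0}
cl(A)  = {3,4,1,2,0}
∂A     = {3}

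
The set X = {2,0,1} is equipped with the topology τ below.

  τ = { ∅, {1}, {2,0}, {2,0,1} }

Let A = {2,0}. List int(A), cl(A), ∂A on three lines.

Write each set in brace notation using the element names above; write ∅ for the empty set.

int(A) = {2,0}
cl(A)  = {2,0}
∂A     = ∅

opens ⊆ A: ∅, {2,0}; union → int = {2,0}
complement {1}; its interior {1}; cl(A) = X∖{1} = {2,0}
boundary = {2,0} ∖ {2,0} = ∅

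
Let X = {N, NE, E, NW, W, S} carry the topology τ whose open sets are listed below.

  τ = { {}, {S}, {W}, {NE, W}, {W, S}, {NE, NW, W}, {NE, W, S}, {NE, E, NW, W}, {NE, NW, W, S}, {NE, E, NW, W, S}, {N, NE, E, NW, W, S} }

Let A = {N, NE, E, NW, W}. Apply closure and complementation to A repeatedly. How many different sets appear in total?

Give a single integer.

complement {S}; its interior {S}; cl(A) = X∖{S} = {N, NE, E, NW, W}
With k = closure, c = complement:
  1. A     = {N, NE, E, NW, W}
  2. cA    = {S}
  3. kcA   = {N, S}
  4. ckcA  = {NE, E, NW, W}
k, c of each give nothing new

4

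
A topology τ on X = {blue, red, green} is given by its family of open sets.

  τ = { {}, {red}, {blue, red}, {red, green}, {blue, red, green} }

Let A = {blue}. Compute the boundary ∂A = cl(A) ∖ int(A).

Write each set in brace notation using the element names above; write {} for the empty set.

open subsets of A: {}; so int(A) = {}
closure: X∖int(X∖A) = X∖{red, green} = {blue}
∂A = {blue} minus {} = {blue}

{blue}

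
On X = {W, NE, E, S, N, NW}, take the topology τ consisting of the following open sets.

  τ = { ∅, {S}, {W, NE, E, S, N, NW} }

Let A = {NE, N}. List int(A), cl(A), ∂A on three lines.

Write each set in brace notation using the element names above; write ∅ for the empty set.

U open, U⊆A: ∅. int(A) = ⋃ = ∅
X∖A={W, E, S, NW}, int(X∖A)={S}, hence cl(A)={W, NE, E, N, NW}
∂A: remove int from cl → {W, NE, E, N, NW}

int(A) = ∅
cl(A)  = {W, NE, E, N, NW}
∂A     = {W, NE, E, N, NW}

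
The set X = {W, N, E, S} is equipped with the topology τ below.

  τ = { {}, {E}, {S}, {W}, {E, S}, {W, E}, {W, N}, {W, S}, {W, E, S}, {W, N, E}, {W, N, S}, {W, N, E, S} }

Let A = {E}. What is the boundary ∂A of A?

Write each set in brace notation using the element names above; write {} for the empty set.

{}

open subsets of A: {}, {E}; so int(A) = {E}
closure: X∖int(X∖A) = X∖{W, N, S} = {E}
∂A = {E} minus {E} = {}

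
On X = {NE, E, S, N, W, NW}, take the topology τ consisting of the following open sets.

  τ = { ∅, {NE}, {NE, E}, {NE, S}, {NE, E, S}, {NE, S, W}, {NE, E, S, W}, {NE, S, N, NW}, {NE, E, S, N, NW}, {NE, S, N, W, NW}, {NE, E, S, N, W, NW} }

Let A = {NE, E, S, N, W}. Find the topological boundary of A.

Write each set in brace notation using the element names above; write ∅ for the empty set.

{N, NW}

opens ⊆ A: ∅, {NE}, {NE, S}, {NE, E}, {NE, E, S}, {NE, S, W}, {NE, E, S, W}; union → int = {NE, E, S, W}
complement {NW}; its interior ∅; cl(A) = X∖∅ = {NE, E, S, N, W, NW}
boundary = {NE, E, S, N, W, NW} ∖ {NE, E, S, W} = {N, NW}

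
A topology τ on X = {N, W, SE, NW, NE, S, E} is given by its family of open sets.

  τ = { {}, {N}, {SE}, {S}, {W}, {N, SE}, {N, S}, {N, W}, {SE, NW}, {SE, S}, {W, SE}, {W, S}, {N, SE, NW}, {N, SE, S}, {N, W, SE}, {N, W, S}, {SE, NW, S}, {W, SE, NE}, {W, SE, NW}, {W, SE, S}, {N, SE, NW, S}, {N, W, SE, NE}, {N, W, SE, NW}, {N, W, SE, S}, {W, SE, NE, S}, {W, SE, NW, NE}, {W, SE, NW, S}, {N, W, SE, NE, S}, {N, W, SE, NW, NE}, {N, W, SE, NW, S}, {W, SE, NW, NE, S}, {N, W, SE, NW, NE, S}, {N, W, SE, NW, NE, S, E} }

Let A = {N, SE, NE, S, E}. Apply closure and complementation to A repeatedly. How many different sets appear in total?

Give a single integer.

8

complement {W, NW}; its interior {W}; cl(A) = X∖{W} = {N, SE, NW, NE, S, E}
With k = closure, c = complement:
  1. A     = {N, SE, NE, S, E}
  2. kA    = {N, SE, NW, NE, S, E}
  3. cA    = {W, NW}
  4. ckA   = {W}
  5. kcA   = {W, NW, NE, E}
  6. kckA  = {W, NE, E}
  7. ckcA  = {N, SE, S}
  8. ckckA = {N, SE, NW, S}
k, c of each give nothing new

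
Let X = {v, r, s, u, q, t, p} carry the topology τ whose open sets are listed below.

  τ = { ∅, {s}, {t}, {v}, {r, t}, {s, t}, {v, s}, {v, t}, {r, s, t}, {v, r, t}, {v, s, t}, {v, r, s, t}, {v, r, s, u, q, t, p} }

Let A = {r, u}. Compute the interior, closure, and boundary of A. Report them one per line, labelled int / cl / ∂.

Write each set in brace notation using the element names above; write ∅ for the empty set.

opens ⊆ A: ∅; union → int = ∅
complement {v, s, q, t, p}; its interior {v, s, t}; cl(A) = X∖{v, s, t} = {r, u, q, p}
boundary = {r, u, q, p} ∖ ∅ = {r, u, q, p}

int(A) = ∅
cl(A)  = {r, u, q, p}
∂A     = {r, u, q, p}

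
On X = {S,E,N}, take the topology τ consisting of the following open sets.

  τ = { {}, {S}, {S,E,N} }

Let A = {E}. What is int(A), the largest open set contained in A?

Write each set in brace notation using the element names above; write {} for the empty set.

U open, U⊆A: {}. int(A) = ⋃ = {}

{}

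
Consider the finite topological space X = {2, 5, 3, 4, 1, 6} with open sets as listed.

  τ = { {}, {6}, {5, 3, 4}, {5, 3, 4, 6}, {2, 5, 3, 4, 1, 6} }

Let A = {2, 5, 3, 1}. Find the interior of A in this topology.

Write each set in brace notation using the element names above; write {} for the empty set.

open subsets of A: {}; so int(A) = {}

{}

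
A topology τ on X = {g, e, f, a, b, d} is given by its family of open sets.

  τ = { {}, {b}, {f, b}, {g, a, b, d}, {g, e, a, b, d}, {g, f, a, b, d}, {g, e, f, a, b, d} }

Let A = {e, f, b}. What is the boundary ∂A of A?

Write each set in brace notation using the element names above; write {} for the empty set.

interior: largest open inside A is {f, b} (from {}, {b}, {f, b})
cl via duality: int({g, a, d}) = {}, so X∖{} = {g, e, f, a, b, d}
cl∖int = {g, e, a, d}

{g, e, a, d}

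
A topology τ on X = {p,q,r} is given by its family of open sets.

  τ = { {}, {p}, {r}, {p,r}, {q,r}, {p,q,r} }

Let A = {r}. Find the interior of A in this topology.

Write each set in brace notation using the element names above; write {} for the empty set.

interior: largest open inside A is {r} (from {}, {r})

{r}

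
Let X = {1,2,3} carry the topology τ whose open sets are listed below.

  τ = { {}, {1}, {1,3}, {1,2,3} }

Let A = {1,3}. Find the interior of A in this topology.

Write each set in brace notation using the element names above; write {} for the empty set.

{1,3}

opens ⊆ A: {}, {1}, {1,3}; union → int = {1,3}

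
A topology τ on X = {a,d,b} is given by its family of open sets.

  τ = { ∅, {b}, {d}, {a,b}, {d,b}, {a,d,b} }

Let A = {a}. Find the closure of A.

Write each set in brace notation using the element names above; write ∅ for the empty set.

{a}

complement {d,b}; its interior {d,b}; cl(A) = X∖{d,b} = {a}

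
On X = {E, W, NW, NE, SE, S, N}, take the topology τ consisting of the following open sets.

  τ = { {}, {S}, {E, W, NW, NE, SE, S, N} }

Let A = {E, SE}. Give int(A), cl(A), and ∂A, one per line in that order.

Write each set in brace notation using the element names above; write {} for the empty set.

int(A) = {}
cl(A)  = {E, W, NW, NE, SE, N}
∂A     = {E, W, NW, NE, SE, N}

opens ⊆ A: {}; union → int = {}
complement {W, NW, NE, S, N}; its interior {S}; cl(A) = X∖{S} = {E, W, NW, NE, SE, N}
boundary = {E, W, NW, NE, SE, N} ∖ {} = {E, W, NW, NE, SE, N}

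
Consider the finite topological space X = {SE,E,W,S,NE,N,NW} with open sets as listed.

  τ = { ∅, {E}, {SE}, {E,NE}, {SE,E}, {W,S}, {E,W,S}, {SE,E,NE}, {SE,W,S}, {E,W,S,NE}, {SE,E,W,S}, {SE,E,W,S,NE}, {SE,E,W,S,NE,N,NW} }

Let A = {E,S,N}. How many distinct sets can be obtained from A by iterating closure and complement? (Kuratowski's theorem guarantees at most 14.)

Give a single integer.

12

cl via duality: int({SE,W,NE,NW}) = {SE}, so X∖{SE} = {E,W,S,NE,N,NW}
Write k for closure, c for complement:
  1. A     = {E,S,N}
  2. kA    = {E,W,S,NE,N,NW}
  3. cA    = {SE,W,NE,NW}
  4. ckA   = {SE}
  5. kcA   = {SE,W,S,NE,N,NW}
  6. kckA  = {SE,N,NW}
  7. ckcA  = {E}
  8. ckckA = {E,W,S,NE}
  9. kckcA = {E,NE,N,NW}
  10. ckckcA = {SE,W,S}
  11. kckckcA = {SE,W,S,N,NW}
  12. ckckckcA = {E,NE}
applying k or c yields no new set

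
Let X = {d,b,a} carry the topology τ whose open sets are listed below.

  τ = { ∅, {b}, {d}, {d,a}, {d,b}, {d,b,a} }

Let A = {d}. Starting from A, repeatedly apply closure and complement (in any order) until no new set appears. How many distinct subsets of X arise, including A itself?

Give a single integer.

closure: X∖int(X∖A) = X∖{b} = {d,a}
Let k=closure and c=complement:
  1. A     = {d}
  2. kA    = {d,a}
  3. cA    = {b,a}
  4. ckA   = {b}
— saturated at 4

4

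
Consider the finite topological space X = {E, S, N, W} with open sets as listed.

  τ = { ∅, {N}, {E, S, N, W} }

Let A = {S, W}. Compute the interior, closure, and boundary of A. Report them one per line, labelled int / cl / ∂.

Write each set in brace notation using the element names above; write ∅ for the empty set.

int(A) = ∅
cl(A)  = {E, S, W}
∂A     = {E, S, W}

open subsets of A: ∅; so int(A) = ∅
closure: X∖int(X∖A) = X∖{N} = {E, S, W}
∂A = {E, S, W} minus ∅ = {E, S, W}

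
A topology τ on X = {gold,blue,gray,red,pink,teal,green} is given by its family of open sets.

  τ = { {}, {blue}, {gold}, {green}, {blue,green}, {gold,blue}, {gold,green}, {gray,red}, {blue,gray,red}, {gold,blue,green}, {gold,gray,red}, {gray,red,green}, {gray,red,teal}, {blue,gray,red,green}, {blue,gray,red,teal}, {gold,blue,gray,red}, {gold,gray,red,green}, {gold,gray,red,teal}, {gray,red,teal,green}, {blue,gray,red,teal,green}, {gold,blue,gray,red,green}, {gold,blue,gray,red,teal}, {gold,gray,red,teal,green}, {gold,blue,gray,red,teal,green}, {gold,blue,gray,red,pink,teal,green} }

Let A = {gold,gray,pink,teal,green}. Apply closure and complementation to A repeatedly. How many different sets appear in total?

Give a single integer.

complement {blue,red}; its interior {blue}; cl(A) = X∖{blue} = {gold,gray,red,pink,teal,green}
With k = closure, c = complement:
  1. A     = {gold,gray,pink,teal,green}
  2. kA    = {gold,gray,red,pink,teal,green}
  3. cA    = {blue,red}
  4. ckA   = {blue}
  5. kcA   = {blue,gray,red,pink,teal}
  6. kckA  = {blue,pink}
  7. ckcA  = {gold,green}
  8. ckckA = {gold,gray,red,teal,green}
  9. kckcA = {gold,pink,green}
  10. ckckcA = {blue,gray,red,teal}
k, c of each give nothing new

10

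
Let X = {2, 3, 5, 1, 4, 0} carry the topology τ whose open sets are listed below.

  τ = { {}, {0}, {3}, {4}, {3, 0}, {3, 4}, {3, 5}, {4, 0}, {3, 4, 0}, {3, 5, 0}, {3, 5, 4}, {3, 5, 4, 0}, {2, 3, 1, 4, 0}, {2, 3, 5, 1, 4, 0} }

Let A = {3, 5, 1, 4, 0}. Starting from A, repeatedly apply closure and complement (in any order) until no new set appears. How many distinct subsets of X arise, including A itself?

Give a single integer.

6

cl via duality: int({2}) = {}, so X∖{} = {2, 3, 5, 1, 4, 0}
Write k for closure, c for complement:
  1. A     = {3, 5, 1, 4, 0}
  2. kA    = {2, 3, 5, 1, 4, 0}
  3. cA    = {2}
  4. ckA   = {}
  5. kcA   = {2, 1}
  6. ckcA  = {3, 5, 4, 0}
applying k or c yields no new set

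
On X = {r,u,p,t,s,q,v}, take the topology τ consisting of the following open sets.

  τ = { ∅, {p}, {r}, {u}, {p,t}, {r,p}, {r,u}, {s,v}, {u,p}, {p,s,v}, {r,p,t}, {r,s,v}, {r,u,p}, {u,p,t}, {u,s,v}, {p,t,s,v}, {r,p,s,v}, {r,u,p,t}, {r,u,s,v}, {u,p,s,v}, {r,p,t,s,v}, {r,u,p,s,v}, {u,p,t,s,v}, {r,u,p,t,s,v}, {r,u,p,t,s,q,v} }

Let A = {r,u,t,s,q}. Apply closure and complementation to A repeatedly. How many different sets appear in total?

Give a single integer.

12

complement {p,v}; its interior {p}; cl(A) = X∖{p} = {r,u,t,s,q,v}
With k = closure, c = complement:
  1. A     = {r,u,t,s,q}
  2. kA    = {r,u,t,s,q,v}
  3. cA    = {p,v}
  4. ckA   = {p}
  5. kcA   = {p,t,s,q,v}
  6. kckA  = {p,t,q}
  7. ckcA  = {r,u}
  8. ckckA = {r,u,s,v}
  9. kckcA = {r,u,q}
  10. kckckA = {r,u,s,q,v}
  11. ckckcA = {p,t,s,v}
  12. ckckckA = {p,t}
k, c of each give nothing new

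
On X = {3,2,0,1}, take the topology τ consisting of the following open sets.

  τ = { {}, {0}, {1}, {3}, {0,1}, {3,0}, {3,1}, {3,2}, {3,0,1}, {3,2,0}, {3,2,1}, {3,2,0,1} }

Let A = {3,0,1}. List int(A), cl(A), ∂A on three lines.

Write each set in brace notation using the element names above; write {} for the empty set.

opens ⊆ A: {}, {0}, {3}, {1}, {3,0}, {3,1}, {0,1}, {3,0,1}; union → int = {3,0,1}
complement {2}; its interior {}; cl(A) = X∖{} = {3,2,0,1}
boundary = {3,2,0,1} ∖ {3,0,1} = {2}

int(A) = {3,0,1}
cl(A)  = {3,2,0,1}
∂A     = {2}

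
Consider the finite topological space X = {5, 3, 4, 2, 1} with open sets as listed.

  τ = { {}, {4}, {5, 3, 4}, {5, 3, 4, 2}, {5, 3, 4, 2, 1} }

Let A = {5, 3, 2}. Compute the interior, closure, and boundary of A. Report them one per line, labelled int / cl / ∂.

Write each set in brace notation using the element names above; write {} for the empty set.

int(A) = {}
cl(A)  = {5, 3, 2, 1}
∂A     = {5, 3, 2, 1}

opens ⊆ A: {}; union → int = {}
complement {4, 1}; its interior {4}; cl(A) = X∖{4} = {5, 3, 2, 1}
boundary = {5, 3, 2, 1} ∖ {} = {5, 3, 2, 1}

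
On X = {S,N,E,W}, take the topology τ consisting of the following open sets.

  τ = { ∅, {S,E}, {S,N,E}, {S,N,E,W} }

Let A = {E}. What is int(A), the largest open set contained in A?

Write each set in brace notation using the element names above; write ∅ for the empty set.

open subsets of A: ∅; so int(A) = ∅

∅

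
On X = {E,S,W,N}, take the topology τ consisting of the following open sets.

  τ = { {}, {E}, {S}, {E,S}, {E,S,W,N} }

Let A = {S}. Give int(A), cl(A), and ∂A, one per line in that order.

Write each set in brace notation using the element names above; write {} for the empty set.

U open, U⊆A: {}, {S}. int(A) = ⋃ = {S}
X∖A={E,W,N}, int(X∖A)={E}, hence cl(A)={S,W,N}
∂A: remove int from cl → {W,N}

int(A) = {S}
cl(A)  = {S,W,N}
∂A     = {W,N}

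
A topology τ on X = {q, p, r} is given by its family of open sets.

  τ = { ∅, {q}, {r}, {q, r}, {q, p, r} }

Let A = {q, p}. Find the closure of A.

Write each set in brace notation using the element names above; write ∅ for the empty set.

closure: X∖int(X∖A) = X∖{r} = {q, p}

{q, p}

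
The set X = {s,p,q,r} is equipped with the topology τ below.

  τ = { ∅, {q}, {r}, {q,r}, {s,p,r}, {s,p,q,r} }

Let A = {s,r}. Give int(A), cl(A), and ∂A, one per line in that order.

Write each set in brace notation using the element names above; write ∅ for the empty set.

open subsets of A: ∅, {r}; so int(A) = {r}
closure: X∖int(X∖A) = X∖{q} = {s,p,r}
∂A = {s,p,r} minus {r} = {s,p}

int(A) = {r}
cl(A)  = {s,p,r}
∂A     = {s,p}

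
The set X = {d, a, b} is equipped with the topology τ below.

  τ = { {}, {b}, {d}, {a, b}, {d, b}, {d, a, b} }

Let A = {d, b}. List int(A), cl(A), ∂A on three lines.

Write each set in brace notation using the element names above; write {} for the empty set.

opens ⊆ A: {}, {d}, {b}, {d, b}; union → int = {d, b}
complement {a}; its interior {}; cl(A) = X∖{} = {d, a, b}
boundary = {d, a, b} ∖ {d, b} = {a}

int(A) = {d, b}
cl(A)  = {d, a, b}
∂A     = {a}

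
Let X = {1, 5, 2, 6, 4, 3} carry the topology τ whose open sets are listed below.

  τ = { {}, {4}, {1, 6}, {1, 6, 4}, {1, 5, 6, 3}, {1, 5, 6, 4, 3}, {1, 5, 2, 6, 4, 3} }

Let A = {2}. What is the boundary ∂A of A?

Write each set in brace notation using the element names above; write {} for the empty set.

opens ⊆ A: {}; union → int = {}
complement {1, 5, 6, 4, 3}; its interior {1, 5, 6, 4, 3}; cl(A) = X∖{1, 5, 6, 4, 3} = {2}
boundary = {2} ∖ {} = {2}

{2}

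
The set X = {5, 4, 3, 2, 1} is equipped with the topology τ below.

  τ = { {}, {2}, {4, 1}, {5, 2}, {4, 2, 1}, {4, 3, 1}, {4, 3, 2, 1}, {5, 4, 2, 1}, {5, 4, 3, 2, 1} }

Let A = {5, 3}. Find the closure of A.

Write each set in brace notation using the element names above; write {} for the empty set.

cl via duality: int({4, 2, 1}) = {4, 2, 1}, so X∖{4, 2, 1} = {5, 3}

{5, 3}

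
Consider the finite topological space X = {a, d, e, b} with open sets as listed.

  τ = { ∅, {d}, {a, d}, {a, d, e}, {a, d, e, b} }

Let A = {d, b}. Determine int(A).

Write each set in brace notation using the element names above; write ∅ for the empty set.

{d}

opens ⊆ A: ∅, {d}; union → int = {d}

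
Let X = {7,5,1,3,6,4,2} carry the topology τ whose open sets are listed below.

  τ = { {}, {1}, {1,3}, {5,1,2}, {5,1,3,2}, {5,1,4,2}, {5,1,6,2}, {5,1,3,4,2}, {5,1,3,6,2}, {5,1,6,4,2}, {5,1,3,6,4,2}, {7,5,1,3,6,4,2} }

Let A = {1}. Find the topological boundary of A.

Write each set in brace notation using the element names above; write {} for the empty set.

{7,5,3,6,4,2}

U open, U⊆A: {}, {1}. int(A) = ⋃ = {1}
X∖A={7,5,3,6,4,2}, int(X∖A)={}, hence cl(A)={7,5,1,3,6,4,2}
∂A: remove int from cl → {7,5,3,6,4,2}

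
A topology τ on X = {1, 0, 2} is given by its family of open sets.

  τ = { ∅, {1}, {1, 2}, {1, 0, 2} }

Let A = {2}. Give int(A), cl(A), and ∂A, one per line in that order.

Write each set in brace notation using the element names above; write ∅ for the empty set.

int(A) = ∅
cl(A)  = {0, 2}
∂A     = {0, 2}

open subsets of A: ∅; so int(A) = ∅
closure: X∖int(X∖A) = X∖{1} = {0, 2}
∂A = {0, 2} minus ∅ = {0, 2}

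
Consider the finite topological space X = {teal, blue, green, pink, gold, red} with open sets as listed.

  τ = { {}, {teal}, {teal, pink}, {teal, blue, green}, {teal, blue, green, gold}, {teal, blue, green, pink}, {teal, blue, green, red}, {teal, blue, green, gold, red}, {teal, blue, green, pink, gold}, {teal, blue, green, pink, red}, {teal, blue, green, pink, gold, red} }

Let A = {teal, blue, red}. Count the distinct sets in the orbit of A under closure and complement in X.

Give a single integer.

6

cl via duality: int({green, pink, gold}) = {}, so X∖{} = {teal, blue, green, pink, gold, red}
Write k for closure, c for complement:
  1. A     = {teal, blue, red}
  2. kA    = {teal, blue, green, pink, gold, red}
  3. cA    = {green, pink, gold}
  4. ckA   = {}
  5. kcA   = {blue, green, pink, gold, red}
  6. ckcA  = {teal}
applying k or c yields no new set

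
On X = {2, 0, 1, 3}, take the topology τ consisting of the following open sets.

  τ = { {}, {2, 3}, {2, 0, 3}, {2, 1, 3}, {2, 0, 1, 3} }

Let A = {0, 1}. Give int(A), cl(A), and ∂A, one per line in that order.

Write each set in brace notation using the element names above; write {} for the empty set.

int(A) = {}
cl(A)  = {0, 1}
∂A     = {0, 1}

interior: largest open inside A is {} (from {})
cl via duality: int({2, 3}) = {2, 3}, so X∖{2, 3} = {0, 1}
cl∖int = {0, 1}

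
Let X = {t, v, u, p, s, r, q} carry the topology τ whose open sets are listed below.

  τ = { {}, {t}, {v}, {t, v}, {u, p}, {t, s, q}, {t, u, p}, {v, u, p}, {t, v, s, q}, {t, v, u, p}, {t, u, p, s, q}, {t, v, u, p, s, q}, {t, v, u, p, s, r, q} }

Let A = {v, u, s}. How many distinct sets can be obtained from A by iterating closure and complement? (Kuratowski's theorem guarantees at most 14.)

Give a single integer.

12

closure: X∖int(X∖A) = X∖{t} = {v, u, p, s, r, q}
Let k=closure and c=complement:
  1. A     = {v, u, s}
  2. kA    = {v, u, p, s, r, q}
  3. cA    = {t, p, r, q}
  4. ckA   = {t}
  5. kcA   = {t, u, p, s, r, q}
  6. kckA  = {t, s, r, q}
  7. ckcA  = {v}
  8. ckckA = {v, u, p}
  9. kckcA = {v, r}
  10. kckckA = {v, u, p, r}
  11. ckckcA = {t, u, p, s, q}
  12. ckckckA = {t, s, q}
— saturated at 12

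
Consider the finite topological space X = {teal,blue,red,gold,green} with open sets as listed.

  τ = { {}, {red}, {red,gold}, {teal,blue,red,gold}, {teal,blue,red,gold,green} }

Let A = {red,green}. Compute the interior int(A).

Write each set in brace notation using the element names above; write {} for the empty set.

interior: largest open inside A is {red} (from {}, {red})

{red}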